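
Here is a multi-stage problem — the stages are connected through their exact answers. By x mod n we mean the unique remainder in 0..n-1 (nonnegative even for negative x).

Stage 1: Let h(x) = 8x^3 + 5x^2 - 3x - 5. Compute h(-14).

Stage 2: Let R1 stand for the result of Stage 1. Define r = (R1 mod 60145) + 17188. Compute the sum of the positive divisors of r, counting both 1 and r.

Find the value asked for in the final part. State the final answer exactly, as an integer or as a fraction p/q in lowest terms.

85608

Stage 1: 8*(-14)^3 + 5*(-14)^2 - 3*(-14)^1 - 5 = (-21952) + (980) + (42) + (-5) = -20935; answer -20935
Stage 2: R1 = -20935; r = 56398; 56398 = 2 * 163 * 173; sigma = (1 + 2) * (1 + 163) * (1 + 173) = 3 * 164 * 174 = 85608; answer 85608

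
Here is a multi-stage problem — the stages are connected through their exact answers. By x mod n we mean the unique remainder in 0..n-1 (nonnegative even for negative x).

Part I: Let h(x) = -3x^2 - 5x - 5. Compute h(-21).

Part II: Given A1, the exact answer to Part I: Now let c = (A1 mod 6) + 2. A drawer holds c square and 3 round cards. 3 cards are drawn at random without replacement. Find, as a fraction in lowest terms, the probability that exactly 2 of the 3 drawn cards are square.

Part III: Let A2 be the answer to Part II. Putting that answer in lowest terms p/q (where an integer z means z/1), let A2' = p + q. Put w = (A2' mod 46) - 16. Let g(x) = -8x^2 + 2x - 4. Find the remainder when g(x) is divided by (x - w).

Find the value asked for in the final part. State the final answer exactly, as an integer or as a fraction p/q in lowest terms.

Part I: -3*(-21)^2 - 5*(-21)^1 - 5 = (-1323) + (105) + (-5) = -1223; answer -1223
Part II: A1 = -1223; c = 3; total draws C(6,3) = 20; favorable C(3,2)*C(3,1) = 9; P = 9/20; answer 9/20
Part III: A2 = 9/20; threaded value p + q = 29; w = 13; remainder = value at the root: -8*(13)^2 + 2*(13)^1 - 4 = (-1352) + (26) + (-4) = -1330; answer -1330

-1330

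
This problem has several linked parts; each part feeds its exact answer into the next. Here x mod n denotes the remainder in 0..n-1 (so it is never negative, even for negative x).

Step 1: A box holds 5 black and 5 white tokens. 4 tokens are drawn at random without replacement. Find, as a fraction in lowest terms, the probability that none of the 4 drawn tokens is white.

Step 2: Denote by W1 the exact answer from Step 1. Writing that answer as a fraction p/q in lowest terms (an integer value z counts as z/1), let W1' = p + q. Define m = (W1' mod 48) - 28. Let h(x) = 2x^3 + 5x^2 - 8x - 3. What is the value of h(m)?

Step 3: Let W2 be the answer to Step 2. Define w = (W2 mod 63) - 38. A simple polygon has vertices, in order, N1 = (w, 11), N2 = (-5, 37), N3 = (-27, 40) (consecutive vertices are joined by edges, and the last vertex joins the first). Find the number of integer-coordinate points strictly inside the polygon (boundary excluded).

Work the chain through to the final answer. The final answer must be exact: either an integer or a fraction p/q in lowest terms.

330

Step 1: total draws C(10,4) = 210; favorable C(5,4) = 5; P = 1/42; answer 1/42
Step 2: W1 = 1/42; threaded value p + q = 43; m = 15; 2*(15)^3 + 5*(15)^2 - 8*(15)^1 - 3 = (6750) + (1125) + (-120) + (-3) = 7752; answer 7752
Step 3: W2 = 7752; w = -35; cross terms: (-35*37 - -5*11)=-1240, (-5*40 - -27*37)=799, (-27*11 - -35*40)=1103; twice the area = |662| = 662; area = 331; boundary points = 2 + 1 + 1 = 4; strictly interior points = area - boundary/2 + 1 = 330; answer 330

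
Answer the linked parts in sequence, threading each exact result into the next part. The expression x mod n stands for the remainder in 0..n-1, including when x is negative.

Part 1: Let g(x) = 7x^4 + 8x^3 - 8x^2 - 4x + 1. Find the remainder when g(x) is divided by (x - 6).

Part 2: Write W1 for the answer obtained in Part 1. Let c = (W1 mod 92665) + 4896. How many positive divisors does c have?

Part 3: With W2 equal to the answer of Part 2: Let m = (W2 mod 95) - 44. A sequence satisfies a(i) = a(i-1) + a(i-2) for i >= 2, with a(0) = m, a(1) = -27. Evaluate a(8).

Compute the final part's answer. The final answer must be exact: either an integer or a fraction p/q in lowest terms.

-1035

Part 1: remainder = value at the root: 7*(6)^4 + 8*(6)^3 - 8*(6)^2 - 4*(6)^1 + 1 = (9072) + (1728) + (-288) + (-24) + (1) = 10489; answer 10489
Part 2: W1 = 10489; c = 15385; 15385 = 5 * 17 * 181; number of divisors = (1+1) * (1+1) * (1+1) = 8; answer 8
Part 3: W2 = 8; m = -36; a(2) = 1*(-27) + 1*(-36) = -63; iterating: a(2)=-63, a(3)=-90, a(4)=-153, a(5)=-243, a(6)=-396, a(7)=-639, a(8)=-1035; answer -1035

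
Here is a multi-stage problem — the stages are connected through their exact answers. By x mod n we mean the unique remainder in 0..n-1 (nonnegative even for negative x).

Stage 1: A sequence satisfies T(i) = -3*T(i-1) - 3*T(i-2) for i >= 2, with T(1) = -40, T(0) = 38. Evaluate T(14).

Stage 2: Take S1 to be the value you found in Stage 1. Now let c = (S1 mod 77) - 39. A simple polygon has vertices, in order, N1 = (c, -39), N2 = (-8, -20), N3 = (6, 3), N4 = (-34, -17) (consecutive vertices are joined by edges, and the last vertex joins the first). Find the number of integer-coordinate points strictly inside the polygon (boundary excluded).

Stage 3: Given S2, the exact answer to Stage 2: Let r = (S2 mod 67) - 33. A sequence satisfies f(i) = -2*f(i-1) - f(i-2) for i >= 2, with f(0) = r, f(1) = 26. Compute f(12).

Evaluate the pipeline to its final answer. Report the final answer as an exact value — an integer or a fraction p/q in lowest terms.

-400

Stage 1: T(2) = -3*(-40) - 3*(38) = 6; iterating: T(2)=6, T(3)=102, T(4)=-324, T(5)=666, T(6)=-1026, T(7)=1080, T(8)=-162, T(9)=-2754, T(10)=8748, T(11)=-17982, T(12)=27702, T(13)=-29160, T(14)=4374; answer 4374
Stage 2: S1 = 4374; c = 23; cross terms: (23*-20 - -8*-39)=-772, (-8*3 - 6*-20)=96, (6*-17 - -34*3)=0, (-34*-39 - 23*-17)=1717; twice the area = |1041| = 1041; area = 1041/2; boundary points = 1 + 1 + 20 + 1 = 23; strictly interior points = area - boundary/2 + 1 = 510; answer 510
Stage 3: S2 = 510; r = 8; f(2) = -2*(26) - 1*(8) = -60; iterating: f(2)=-60, f(3)=94, f(4)=-128, f(5)=162, f(6)=-196, f(7)=230, f(8)=-264, f(9)=298, f(10)=-332, f(11)=366, f(12)=-400; answer -400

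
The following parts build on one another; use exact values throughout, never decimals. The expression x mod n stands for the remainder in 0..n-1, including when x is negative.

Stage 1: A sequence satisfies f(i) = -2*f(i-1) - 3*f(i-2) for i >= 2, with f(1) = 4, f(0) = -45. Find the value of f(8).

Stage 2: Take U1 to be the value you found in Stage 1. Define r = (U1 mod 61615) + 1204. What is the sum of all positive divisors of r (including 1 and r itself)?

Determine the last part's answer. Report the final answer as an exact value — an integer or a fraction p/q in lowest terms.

Stage 1: f(2) = -2*(4) - 3*(-45) = 127; iterating: f(2)=127, f(3)=-266, f(4)=151, f(5)=496, f(6)=-1445, f(7)=1402, f(8)=1531; answer 1531
Stage 2: U1 = 1531; r = 2735; 2735 = 5 * 547; sigma = (1 + 5) * (1 + 547) = 6 * 548 = 3288; answer 3288

3288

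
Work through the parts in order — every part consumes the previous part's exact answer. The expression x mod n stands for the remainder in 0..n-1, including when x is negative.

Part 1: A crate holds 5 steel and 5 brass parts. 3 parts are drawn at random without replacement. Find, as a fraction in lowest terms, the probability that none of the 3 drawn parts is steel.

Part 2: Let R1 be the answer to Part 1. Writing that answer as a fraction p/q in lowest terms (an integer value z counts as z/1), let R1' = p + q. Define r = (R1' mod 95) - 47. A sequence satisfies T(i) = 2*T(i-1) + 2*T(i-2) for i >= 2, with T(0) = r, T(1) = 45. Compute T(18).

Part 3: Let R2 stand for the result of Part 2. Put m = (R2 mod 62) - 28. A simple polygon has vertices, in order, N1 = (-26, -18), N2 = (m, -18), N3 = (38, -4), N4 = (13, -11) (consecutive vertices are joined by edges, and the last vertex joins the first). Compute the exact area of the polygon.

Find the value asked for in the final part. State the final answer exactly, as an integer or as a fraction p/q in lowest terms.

77

Part 1: total draws C(10,3) = 120; favorable C(5,3) = 10; P = 1/12; answer 1/12
Part 2: R1 = 1/12; threaded value p + q = 13; r = -34; T(2) = 2*(45) + 2*(-34) = 22; iterating: T(2)=22, T(3)=134, T(4)=312, T(5)=892, T(6)=2408, T(7)=6600, T(8)=18016, T(9)=49232, T(10)=134496, T(11)=367456, T(12)=1003904, T(13)=2742720, T(14)=7493248, T(15)=20471936, T(16)=55930368, T(17)=152804608, T(18)=417469952; answer 417469952
Part 3: R2 = 417469952; m = -8; cross terms: (-26*-18 - -8*-18)=324, (-8*-4 - 38*-18)=716, (38*-11 - 13*-4)=-366, (13*-18 - -26*-11)=-520; twice the area = |154| = 154; area = 77; answer 77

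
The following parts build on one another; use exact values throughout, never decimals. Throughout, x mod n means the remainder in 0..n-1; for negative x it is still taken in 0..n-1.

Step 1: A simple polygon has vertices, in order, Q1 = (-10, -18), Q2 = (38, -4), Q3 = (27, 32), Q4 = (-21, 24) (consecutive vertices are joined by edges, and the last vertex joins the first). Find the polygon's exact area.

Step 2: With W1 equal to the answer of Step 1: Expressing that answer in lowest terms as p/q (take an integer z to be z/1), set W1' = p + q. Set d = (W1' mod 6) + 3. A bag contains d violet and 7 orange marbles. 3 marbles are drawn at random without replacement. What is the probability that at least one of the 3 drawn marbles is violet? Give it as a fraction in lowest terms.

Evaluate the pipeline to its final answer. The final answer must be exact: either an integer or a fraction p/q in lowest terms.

37/44

Step 1: cross terms: (-10*-4 - 38*-18)=724, (38*32 - 27*-4)=1324, (27*24 - -21*32)=1320, (-21*-18 - -10*24)=618; twice the area = |3986| = 3986; area = 1993; answer 1993
Step 2: W1 = 1993; threaded value p + q = 1994; d = 5; total draws C(12,3) = 220; complement C(7,3) = 35; favorable 220 - 35 = 185; P = 37/44; answer 37/44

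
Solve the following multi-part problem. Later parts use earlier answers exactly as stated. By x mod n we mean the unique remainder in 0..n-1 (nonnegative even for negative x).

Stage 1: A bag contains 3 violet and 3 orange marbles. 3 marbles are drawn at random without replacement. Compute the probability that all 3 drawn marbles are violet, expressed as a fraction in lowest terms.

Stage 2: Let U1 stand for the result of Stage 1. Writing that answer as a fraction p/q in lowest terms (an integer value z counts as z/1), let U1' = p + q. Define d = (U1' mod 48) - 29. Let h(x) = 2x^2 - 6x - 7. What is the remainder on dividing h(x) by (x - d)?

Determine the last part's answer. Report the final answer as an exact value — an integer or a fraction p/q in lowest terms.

169

Stage 1: total draws C(6,3) = 20; favorable C(3,3) = 1; P = 1/20; answer 1/20
Stage 2: U1 = 1/20; threaded value p + q = 21; d = -8; remainder = value at the root: 2*(-8)^2 - 6*(-8)^1 - 7 = (128) + (48) + (-7) = 169; answer 169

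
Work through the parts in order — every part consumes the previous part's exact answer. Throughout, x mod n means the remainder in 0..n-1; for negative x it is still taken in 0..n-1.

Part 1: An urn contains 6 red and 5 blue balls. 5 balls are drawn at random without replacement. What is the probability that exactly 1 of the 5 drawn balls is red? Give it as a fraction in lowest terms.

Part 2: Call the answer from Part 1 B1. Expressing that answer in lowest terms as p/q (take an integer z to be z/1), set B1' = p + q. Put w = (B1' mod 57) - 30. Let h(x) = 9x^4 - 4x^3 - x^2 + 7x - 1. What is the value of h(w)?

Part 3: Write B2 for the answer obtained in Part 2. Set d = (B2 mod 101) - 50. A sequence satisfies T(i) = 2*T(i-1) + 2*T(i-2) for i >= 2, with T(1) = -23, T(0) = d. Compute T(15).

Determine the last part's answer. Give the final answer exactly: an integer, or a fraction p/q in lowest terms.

-57693568

Part 1: total draws C(11,5) = 462; favorable C(6,1)*C(5,4) = 30; P = 5/77; answer 5/77
Part 2: B1 = 5/77; threaded value p + q = 82; w = -5; 9*(-5)^4 - 4*(-5)^3 - 1*(-5)^2 + 7*(-5)^1 - 1 = (5625) + (500) + (-25) + (-35) + (-1) = 6064; answer 6064
Part 3: B2 = 6064; d = -46; T(2) = 2*(-23) + 2*(-46) = -138; iterating: T(2)=-138, T(3)=-322, T(4)=-920, T(5)=-2484, T(6)=-6808, T(7)=-18584, T(8)=-50784, T(9)=-138736, T(10)=-379040, T(11)=-1035552, T(12)=-2829184, T(13)=-7729472, T(14)=-21117312, T(15)=-57693568; answer -57693568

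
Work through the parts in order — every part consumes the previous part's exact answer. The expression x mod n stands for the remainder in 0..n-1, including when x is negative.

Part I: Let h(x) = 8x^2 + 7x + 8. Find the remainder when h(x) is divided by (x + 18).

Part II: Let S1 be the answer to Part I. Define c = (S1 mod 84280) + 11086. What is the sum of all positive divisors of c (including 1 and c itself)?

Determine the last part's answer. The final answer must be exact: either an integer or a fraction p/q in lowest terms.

Part I: remainder = value at the root: 8*(-18)^2 + 7*(-18)^1 + 8 = (2592) + (-126) + (8) = 2474; answer 2474
Part II: S1 = 2474; c = 13560; 13560 = 2^3 * 3 * 5 * 113; sigma = (1 + 2 + 4 + 8) * (1 + 3) * (1 + 5) * (1 + 113) = 15 * 4 * 6 * 114 = 41040; answer 41040

41040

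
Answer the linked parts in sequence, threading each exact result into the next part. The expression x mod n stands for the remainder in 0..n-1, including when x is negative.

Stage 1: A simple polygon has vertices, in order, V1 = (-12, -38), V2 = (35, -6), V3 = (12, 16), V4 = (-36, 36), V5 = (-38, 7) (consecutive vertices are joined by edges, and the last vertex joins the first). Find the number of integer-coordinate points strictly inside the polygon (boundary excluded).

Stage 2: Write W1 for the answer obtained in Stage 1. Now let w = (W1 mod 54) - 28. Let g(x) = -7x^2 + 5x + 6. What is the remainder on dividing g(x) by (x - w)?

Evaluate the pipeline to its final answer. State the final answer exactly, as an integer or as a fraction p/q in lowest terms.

Stage 1: cross terms: (-12*-6 - 35*-38)=1402, (35*16 - 12*-6)=632, (12*36 - -36*16)=1008, (-36*7 - -38*36)=1116, (-38*-38 - -12*7)=1528; twice the area = |5686| = 5686; area = 2843; boundary points = 1 + 1 + 4 + 1 + 1 = 8; strictly interior points = area - boundary/2 + 1 = 2840; answer 2840
Stage 2: W1 = 2840; w = 4; remainder = value at the root: -7*(4)^2 + 5*(4)^1 + 6 = (-112) + (20) + (6) = -86; answer -86

-86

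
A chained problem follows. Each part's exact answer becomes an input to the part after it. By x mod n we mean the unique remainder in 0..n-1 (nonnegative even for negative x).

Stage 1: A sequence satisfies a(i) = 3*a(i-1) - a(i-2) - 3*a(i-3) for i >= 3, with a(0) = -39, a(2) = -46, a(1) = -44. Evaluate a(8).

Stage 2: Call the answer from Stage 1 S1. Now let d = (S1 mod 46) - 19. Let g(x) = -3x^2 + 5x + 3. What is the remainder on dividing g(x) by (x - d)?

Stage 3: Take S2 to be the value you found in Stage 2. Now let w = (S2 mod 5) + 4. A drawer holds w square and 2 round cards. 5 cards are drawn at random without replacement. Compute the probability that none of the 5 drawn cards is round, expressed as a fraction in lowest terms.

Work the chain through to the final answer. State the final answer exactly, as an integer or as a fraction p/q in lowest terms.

Stage 1: a(3) = 3*(-46) - 1*(-44) - 3*(-39) = 23; iterating: a(3)=23, a(4)=247, a(5)=856, a(6)=2252, a(7)=5159, a(8)=10657; answer 10657
Stage 2: S1 = 10657; d = 12; remainder = value at the root: -3*(12)^2 + 5*(12)^1 + 3 = (-432) + (60) + (3) = -369; answer -369
Stage 3: S2 = -369; w = 5; total draws C(7,5) = 21; favorable C(5,5) = 1; P = 1/21; answer 1/21

1/21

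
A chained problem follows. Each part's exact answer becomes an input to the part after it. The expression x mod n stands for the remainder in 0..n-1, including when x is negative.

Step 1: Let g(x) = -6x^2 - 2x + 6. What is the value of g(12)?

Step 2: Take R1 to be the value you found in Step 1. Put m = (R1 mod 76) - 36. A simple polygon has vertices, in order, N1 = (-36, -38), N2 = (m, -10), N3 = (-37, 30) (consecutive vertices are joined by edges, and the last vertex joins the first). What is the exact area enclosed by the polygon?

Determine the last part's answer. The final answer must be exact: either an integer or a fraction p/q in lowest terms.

1034

Step 1: -6*(12)^2 - 2*(12)^1 + 6 = (-864) + (-24) + (6) = -882; answer -882
Step 2: R1 = -882; m = -6; cross terms: (-36*-10 - -6*-38)=132, (-6*30 - -37*-10)=-550, (-37*-38 - -36*30)=2486; twice the area = |2068| = 2068; area = 1034; answer 1034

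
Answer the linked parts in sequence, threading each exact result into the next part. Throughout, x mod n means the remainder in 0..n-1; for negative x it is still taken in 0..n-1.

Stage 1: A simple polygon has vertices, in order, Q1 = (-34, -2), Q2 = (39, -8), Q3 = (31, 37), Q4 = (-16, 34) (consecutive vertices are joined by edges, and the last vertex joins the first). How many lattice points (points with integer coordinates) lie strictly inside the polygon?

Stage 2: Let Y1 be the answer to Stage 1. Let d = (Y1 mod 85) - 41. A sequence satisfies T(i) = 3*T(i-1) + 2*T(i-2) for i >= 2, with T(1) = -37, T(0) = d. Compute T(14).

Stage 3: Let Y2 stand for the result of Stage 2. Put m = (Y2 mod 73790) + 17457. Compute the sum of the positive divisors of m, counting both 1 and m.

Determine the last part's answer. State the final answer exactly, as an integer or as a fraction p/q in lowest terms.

231648

Stage 1: cross terms: (-34*-8 - 39*-2)=350, (39*37 - 31*-8)=1691, (31*34 - -16*37)=1646, (-16*-2 - -34*34)=1188; twice the area = |4875| = 4875; area = 4875/2; boundary points = 1 + 1 + 1 + 18 = 21; strictly interior points = area - boundary/2 + 1 = 2428; answer 2428
Stage 2: Y1 = 2428; d = 7; T(2) = 3*(-37) + 2*(7) = -97; iterating: T(2)=-97, T(3)=-365, T(4)=-1289, T(5)=-4597, T(6)=-16369, T(7)=-58301, T(8)=-207641, T(9)=-739525, T(10)=-2633857, T(11)=-9380621, T(12)=-33409577, T(13)=-118989973, T(14)=-423789073; answer -423789073
Stage 3: Y2 = -423789073; m = 78144; 78144 = 2^6 * 3 * 11 * 37; sigma = (1 + 2 + 4 + 8 + 16 + 32 + 64) * (1 + 3) * (1 + 11) * (1 + 37) = 127 * 4 * 12 * 38 = 231648; answer 231648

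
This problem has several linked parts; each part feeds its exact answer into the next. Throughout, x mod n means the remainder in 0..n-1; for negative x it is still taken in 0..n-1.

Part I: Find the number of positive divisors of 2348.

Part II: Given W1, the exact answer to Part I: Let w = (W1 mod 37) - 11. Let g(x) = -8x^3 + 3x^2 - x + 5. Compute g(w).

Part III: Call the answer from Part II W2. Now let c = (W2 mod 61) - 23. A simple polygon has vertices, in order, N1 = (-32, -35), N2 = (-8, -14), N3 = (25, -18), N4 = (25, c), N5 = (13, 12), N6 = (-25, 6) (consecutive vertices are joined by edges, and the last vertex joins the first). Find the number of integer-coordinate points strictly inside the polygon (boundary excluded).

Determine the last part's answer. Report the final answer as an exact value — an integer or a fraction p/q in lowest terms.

Part I: 2348 = 2^2 * 587; number of divisors = (2+1) * (1+1) = 6; answer 6
Part II: W1 = 6; w = -5; -8*(-5)^3 + 3*(-5)^2 - 1*(-5)^1 + 5 = (1000) + (75) + (5) + (5) = 1085; answer 1085
Part III: W2 = 1085; c = 25; cross terms: (-32*-14 - -8*-35)=168, (-8*-18 - 25*-14)=494, (25*25 - 25*-18)=1075, (25*12 - 13*25)=-25, (13*6 - -25*12)=378, (-25*-35 - -32*6)=1067; twice the area = |3157| = 3157; area = 3157/2; boundary points = 3 + 1 + 43 + 1 + 2 + 1 = 51; strictly interior points = area - boundary/2 + 1 = 1554; answer 1554

1554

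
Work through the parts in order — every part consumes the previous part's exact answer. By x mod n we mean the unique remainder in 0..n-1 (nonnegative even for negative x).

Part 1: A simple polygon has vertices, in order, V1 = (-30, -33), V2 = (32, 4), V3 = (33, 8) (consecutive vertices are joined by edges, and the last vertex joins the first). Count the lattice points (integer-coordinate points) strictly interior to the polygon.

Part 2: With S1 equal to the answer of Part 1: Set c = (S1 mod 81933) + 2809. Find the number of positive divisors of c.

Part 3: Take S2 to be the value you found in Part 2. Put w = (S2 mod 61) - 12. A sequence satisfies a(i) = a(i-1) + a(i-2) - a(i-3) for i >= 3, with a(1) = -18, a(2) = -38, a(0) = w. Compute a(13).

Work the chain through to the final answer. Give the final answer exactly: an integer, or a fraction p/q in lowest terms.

-222

Part 1: cross terms: (-30*4 - 32*-33)=936, (32*8 - 33*4)=124, (33*-33 - -30*8)=-849; twice the area = |211| = 211; area = 211/2; boundary points = 1 + 1 + 1 = 3; strictly interior points = area - boundary/2 + 1 = 105; answer 105
Part 2: S1 = 105; c = 2914; 2914 = 2 * 31 * 47; number of divisors = (1+1) * (1+1) * (1+1) = 8; answer 8
Part 3: S2 = 8; w = -4; a(3) = 1*(-38) + 1*(-18) - 1*(-4) = -52; iterating: a(3)=-52, a(4)=-72, a(5)=-86, a(6)=-106, a(7)=-120, a(8)=-140, a(9)=-154, a(10)=-174, a(11)=-188, a(12)=-208, a(13)=-222; answer -222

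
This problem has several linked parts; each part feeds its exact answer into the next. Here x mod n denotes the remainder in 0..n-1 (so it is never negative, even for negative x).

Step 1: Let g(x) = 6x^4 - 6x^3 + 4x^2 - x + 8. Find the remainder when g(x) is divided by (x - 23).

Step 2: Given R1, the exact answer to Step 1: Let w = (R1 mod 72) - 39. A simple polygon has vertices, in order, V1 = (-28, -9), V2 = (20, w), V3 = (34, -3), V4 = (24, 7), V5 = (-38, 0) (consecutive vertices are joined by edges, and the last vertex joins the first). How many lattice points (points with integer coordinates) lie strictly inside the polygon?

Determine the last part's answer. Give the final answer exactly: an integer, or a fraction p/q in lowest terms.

947

Step 1: remainder = value at the root: 6*(23)^4 - 6*(23)^3 + 4*(23)^2 - 1*(23)^1 + 8 = (1679046) + (-73002) + (2116) + (-23) + (8) = 1608145; answer 1608145
Step 2: R1 = 1608145; w = -14; cross terms: (-28*-14 - 20*-9)=572, (20*-3 - 34*-14)=416, (34*7 - 24*-3)=310, (24*0 - -38*7)=266, (-38*-9 - -28*0)=342; twice the area = |1906| = 1906; area = 953; boundary points = 1 + 1 + 10 + 1 + 1 = 14; strictly interior points = area - boundary/2 + 1 = 947; answer 947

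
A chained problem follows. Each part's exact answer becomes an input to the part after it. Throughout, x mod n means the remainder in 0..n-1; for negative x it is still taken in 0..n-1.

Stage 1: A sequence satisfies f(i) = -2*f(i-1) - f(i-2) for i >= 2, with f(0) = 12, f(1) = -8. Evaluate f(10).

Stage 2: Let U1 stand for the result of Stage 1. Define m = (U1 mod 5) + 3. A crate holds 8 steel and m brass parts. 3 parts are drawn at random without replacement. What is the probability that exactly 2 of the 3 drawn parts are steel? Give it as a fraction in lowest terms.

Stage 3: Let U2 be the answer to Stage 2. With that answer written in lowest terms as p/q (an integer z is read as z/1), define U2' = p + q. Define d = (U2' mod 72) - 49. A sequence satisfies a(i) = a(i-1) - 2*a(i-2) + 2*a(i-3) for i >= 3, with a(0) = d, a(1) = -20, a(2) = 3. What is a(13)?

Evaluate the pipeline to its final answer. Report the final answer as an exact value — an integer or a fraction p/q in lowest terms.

Stage 1: f(2) = -2*(-8) - 1*(12) = 4; iterating: f(2)=4, f(3)=0, f(4)=-4, f(5)=8, f(6)=-12, f(7)=16, f(8)=-20, f(9)=24, f(10)=-28; answer -28
Stage 2: U1 = -28; m = 5; total draws C(13,3) = 286; favorable C(8,2)*C(5,1) = 140; P = 70/143; answer 70/143
Stage 3: U2 = 70/143; threaded value p + q = 213; d = 20; a(3) = 1*(3) - 2*(-20) + 2*(20) = 83; iterating: a(3)=83, a(4)=37, a(5)=-123, a(6)=-31, a(7)=289, a(8)=105, a(9)=-535, a(10)=-167, a(11)=1113, a(12)=377, a(13)=-2183; answer -2183

-2183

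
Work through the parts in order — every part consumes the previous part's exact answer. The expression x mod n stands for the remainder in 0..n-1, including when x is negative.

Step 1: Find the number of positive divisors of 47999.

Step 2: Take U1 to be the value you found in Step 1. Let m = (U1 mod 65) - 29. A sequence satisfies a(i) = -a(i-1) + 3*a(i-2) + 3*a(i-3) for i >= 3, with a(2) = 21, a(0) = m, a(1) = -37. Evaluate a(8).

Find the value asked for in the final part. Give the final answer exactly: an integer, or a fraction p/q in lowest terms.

1815

Step 1: 47999 = 7 * 6857; number of divisors = (1+1) * (1+1) = 4; answer 4
Step 2: U1 = 4; m = -25; a(3) = -1*(21) + 3*(-37) + 3*(-25) = -207; iterating: a(3)=-207, a(4)=159, a(5)=-717, a(6)=573, a(7)=-2247, a(8)=1815; answer 1815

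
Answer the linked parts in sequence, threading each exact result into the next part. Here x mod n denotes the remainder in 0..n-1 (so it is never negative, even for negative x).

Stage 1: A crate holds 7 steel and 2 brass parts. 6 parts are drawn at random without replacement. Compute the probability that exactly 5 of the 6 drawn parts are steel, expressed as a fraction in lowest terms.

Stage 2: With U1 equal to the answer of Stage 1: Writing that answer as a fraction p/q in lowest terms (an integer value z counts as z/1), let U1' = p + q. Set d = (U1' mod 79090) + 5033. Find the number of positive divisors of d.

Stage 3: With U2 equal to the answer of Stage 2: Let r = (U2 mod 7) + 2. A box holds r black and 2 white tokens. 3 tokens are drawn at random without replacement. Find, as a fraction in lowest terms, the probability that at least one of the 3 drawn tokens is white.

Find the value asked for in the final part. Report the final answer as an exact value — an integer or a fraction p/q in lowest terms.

Stage 1: total draws C(9,6) = 84; favorable C(7,5)*C(2,1) = 42; P = 1/2; answer 1/2
Stage 2: U1 = 1/2; threaded value p + q = 3; d = 5036; 5036 = 2^2 * 1259; number of divisors = (2+1) * (1+1) = 6; answer 6
Stage 3: U2 = 6; r = 8; total draws C(10,3) = 120; complement C(8,3) = 56; favorable 120 - 56 = 64; P = 8/15; answer 8/15

8/15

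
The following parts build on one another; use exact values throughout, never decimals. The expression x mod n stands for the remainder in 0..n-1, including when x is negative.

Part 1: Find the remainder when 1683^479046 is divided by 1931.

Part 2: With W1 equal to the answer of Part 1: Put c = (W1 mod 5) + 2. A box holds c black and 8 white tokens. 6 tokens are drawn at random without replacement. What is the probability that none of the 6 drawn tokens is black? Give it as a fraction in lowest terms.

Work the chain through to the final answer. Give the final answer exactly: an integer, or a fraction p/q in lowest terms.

Part 1: squarings mod 1931: 1683^1=1683, 1683^2=1643, 1683^4=1842, 1683^8=197, 1683^16=189, 1683^32=963, 1683^64=489, 1683^128=1608, 1683^256=55, 1683^512=1094, 1683^1024=1547, 1683^2048=700, 1683^4096=1457, 1683^8192=680, 1683^16384=891, 1683^32768=240, 1683^65536=1601, 1683^131072=764, 1683^262144=534; 1683^479046 = 1683^2 * 1683^4 * 1683^64 * 1683^256 * 1683^512 * 1683^1024 * 1683^2048 * 1683^16384 * 1683^65536 * 1683^131072 * 1683^262144 = 300 (mod 1931); answer 300
Part 2: W1 = 300; c = 2; total draws C(10,6) = 210; favorable C(8,6) = 28; P = 2/15; answer 2/15

2/15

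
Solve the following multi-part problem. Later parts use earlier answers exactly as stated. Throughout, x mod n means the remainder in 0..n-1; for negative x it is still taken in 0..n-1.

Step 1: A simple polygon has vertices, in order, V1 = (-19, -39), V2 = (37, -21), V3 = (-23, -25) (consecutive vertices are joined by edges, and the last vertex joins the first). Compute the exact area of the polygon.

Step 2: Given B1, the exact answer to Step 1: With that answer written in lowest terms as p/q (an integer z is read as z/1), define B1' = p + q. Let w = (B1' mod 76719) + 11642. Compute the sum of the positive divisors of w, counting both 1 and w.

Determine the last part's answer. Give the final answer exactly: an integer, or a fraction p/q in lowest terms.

Step 1: cross terms: (-19*-21 - 37*-39)=1842, (37*-25 - -23*-21)=-1408, (-23*-39 - -19*-25)=422; twice the area = |856| = 856; area = 428; answer 428
Step 2: B1 = 428; threaded value p + q = 429; w = 12071; 12071 is prime, so its only divisors are 1 and 12071; sigma = 1 + 12071 = 12072; answer 12072

12072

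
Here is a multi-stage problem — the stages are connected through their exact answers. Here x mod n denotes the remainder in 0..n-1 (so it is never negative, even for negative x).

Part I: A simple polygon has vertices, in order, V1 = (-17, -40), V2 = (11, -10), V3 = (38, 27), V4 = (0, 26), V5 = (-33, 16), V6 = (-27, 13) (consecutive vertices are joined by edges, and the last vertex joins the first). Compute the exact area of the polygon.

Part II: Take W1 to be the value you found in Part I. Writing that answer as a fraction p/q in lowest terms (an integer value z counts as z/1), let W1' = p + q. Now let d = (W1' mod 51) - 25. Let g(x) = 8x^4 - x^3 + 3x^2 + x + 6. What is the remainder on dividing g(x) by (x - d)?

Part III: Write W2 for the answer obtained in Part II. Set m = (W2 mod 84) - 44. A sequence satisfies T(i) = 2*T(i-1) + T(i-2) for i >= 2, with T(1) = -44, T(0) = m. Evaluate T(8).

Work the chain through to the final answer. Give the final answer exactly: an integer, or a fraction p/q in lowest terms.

Part I: cross terms: (-17*-10 - 11*-40)=610, (11*27 - 38*-10)=677, (38*26 - 0*27)=988, (0*16 - -33*26)=858, (-33*13 - -27*16)=3, (-27*-40 - -17*13)=1301; twice the area = |4437| = 4437; area = 4437/2; answer 4437/2
Part II: W1 = 4437/2; threaded value p + q = 4439; d = -23; remainder = value at the root: 8*(-23)^4 - 1*(-23)^3 + 3*(-23)^2 + 1*(-23)^1 + 6 = (2238728) + (12167) + (1587) + (-23) + (6) = 2252465; answer 2252465
Part III: W2 = 2252465; m = -39; T(2) = 2*(-44) + 1*(-39) = -127; iterating: T(2)=-127, T(3)=-298, T(4)=-723, T(5)=-1744, T(6)=-4211, T(7)=-10166, T(8)=-24543; answer -24543

-24543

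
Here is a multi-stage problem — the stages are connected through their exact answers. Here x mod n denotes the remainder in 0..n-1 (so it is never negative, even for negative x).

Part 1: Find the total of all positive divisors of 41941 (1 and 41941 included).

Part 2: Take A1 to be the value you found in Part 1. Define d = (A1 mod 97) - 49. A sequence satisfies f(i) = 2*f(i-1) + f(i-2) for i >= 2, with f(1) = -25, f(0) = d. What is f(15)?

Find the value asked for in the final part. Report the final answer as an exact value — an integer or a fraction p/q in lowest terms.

Part 1: 41941 is prime, so its only divisors are 1 and 41941; sigma = 1 + 41941 = 41942; answer 41942
Part 2: A1 = 41942; d = -11; f(2) = 2*(-25) + 1*(-11) = -61; iterating: f(2)=-61, f(3)=-147, f(4)=-355, f(5)=-857, f(6)=-2069, f(7)=-4995, f(8)=-12059, f(9)=-29113, f(10)=-70285, f(11)=-169683, f(12)=-409651, f(13)=-988985, f(14)=-2387621, f(15)=-5764227; answer -5764227

-5764227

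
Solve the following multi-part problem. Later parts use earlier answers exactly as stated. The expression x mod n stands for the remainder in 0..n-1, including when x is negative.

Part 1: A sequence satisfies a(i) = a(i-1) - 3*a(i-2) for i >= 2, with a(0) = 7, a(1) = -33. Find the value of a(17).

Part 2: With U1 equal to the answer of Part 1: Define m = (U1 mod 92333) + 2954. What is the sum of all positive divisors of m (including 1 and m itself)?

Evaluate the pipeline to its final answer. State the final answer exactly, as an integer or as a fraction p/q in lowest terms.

105336

Part 1: a(2) = 1*(-33) - 3*(7) = -54; iterating: a(2)=-54, a(3)=45, a(4)=207, a(5)=72, a(6)=-549, a(7)=-765, a(8)=882, a(9)=3177, a(10)=531, a(11)=-9000, a(12)=-10593, a(13)=16407, a(14)=48186, a(15)=-1035, a(16)=-145593, a(17)=-142488; answer -142488
Part 2: U1 = -142488; m = 45132; 45132 = 2^2 * 3 * 3761; sigma = (1 + 2 + 4) * (1 + 3) * (1 + 3761) = 7 * 4 * 3762 = 105336; answer 105336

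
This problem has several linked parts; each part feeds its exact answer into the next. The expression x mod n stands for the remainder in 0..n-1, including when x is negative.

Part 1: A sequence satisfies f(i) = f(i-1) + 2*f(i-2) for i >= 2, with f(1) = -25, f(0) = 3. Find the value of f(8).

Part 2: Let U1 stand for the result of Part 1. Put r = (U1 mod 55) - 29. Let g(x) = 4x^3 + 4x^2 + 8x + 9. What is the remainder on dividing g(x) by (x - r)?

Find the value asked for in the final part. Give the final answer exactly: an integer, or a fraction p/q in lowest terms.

-67799

Part 1: f(2) = 1*(-25) + 2*(3) = -19; iterating: f(2)=-19, f(3)=-69, f(4)=-107, f(5)=-245, f(6)=-459, f(7)=-949, f(8)=-1867; answer -1867
Part 2: U1 = -1867; r = -26; remainder = value at the root: 4*(-26)^3 + 4*(-26)^2 + 8*(-26)^1 + 9 = (-70304) + (2704) + (-208) + (9) = -67799; answer -67799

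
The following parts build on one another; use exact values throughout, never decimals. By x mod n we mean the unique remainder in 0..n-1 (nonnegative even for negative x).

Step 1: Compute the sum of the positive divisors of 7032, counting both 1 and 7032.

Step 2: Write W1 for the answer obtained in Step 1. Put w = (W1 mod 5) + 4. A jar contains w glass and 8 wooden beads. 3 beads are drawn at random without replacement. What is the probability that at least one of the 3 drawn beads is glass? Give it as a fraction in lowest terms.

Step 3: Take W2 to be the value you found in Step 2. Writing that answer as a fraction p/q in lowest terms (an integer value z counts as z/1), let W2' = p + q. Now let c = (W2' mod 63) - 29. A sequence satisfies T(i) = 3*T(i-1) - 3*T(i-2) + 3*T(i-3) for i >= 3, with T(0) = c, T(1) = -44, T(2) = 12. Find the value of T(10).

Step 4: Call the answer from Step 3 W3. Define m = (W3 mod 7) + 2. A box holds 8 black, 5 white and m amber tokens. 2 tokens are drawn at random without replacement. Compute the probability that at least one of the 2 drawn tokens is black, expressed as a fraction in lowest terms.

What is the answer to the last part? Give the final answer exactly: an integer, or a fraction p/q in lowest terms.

Step 1: 7032 = 2^3 * 3 * 293; sigma = (1 + 2 + 4 + 8) * (1 + 3) * (1 + 293) = 15 * 4 * 294 = 17640; answer 17640
Step 2: W1 = 17640; w = 4; total draws C(12,3) = 220; complement C(8,3) = 56; favorable 220 - 56 = 164; P = 41/55; answer 41/55
Step 3: W2 = 41/55; threaded value p + q = 96; c = 4; T(3) = 3*(12) - 3*(-44) + 3*(4) = 180; iterating: T(3)=180, T(4)=372, T(5)=612, T(6)=1260, T(7)=3060, T(8)=7236, T(9)=16308, T(10)=36396; answer 36396
Step 4: W3 = 36396; m = 5; total draws C(18,2) = 153; complement C(10,2) = 45; favorable 153 - 45 = 108; P = 12/17; answer 12/17

12/17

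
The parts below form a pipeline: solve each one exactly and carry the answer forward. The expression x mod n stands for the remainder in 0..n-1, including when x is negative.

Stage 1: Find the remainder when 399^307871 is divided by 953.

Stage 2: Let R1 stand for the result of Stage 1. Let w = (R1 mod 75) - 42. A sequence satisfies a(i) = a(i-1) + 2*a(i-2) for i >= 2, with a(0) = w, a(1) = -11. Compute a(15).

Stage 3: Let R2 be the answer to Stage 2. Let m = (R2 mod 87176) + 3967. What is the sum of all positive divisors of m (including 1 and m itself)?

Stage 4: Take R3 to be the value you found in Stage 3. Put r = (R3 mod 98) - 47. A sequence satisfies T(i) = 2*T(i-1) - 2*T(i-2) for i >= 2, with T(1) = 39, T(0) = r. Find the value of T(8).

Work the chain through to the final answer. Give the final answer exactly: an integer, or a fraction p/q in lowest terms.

-16

Stage 1: squarings mod 953: 399^1=399, 399^2=50, 399^4=594, 399^8=226, 399^16=567, 399^32=328, 399^64=848, 399^128=542, 399^256=240, 399^512=420, 399^1024=95, 399^2048=448, 399^4096=574, 399^8192=691, 399^16384=28, 399^32768=784, 399^65536=924, 399^131072=841, 399^262144=155; 399^307871 = 399^1 * 399^2 * 399^4 * 399^8 * 399^16 * 399^128 * 399^512 * 399^4096 * 399^8192 * 399^32768 * 399^262144 = 297 (mod 953); answer 297
Stage 2: R1 = 297; w = 30; a(2) = 1*(-11) + 2*(30) = 49; iterating: a(2)=49, a(3)=27, a(4)=125, a(5)=179, a(6)=429, a(7)=787, a(8)=1645, a(9)=3219, a(10)=6509, a(11)=12947, a(12)=25965, a(13)=51859, a(14)=103789, a(15)=207507; answer 207507
Stage 3: R2 = 207507; m = 37122; 37122 = 2 * 3 * 23 * 269; sigma = (1 + 2) * (1 + 3) * (1 + 23) * (1 + 269) = 3 * 4 * 24 * 270 = 77760; answer 77760
Stage 4: R3 = 77760; r = -1; T(2) = 2*(39) - 2*(-1) = 80; iterating: T(2)=80, T(3)=82, T(4)=4, T(5)=-156, T(6)=-320, T(7)=-328, T(8)=-16; answer -16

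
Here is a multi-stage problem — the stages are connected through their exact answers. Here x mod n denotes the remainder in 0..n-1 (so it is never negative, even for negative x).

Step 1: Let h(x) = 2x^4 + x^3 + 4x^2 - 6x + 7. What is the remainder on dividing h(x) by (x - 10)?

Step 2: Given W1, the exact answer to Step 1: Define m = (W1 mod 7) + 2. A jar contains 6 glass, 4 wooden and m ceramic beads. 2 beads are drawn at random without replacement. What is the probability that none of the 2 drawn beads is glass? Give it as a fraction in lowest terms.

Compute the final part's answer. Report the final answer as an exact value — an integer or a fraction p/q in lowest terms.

3/8

Step 1: remainder = value at the root: 2*(10)^4 + 1*(10)^3 + 4*(10)^2 - 6*(10)^1 + 7 = (20000) + (1000) + (400) + (-60) + (7) = 21347; answer 21347
Step 2: W1 = 21347; m = 6; total draws C(16,2) = 120; favorable C(10,2) = 45; P = 3/8; answer 3/8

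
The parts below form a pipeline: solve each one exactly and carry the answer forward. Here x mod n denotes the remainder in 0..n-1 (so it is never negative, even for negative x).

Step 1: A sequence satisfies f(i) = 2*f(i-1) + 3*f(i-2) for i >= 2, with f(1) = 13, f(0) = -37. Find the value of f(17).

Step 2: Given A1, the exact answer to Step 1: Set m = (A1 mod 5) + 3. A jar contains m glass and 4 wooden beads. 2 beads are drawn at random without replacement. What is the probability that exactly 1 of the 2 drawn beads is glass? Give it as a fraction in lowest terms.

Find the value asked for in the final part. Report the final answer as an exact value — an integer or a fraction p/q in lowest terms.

Step 1: f(2) = 2*(13) + 3*(-37) = -85; iterating: f(2)=-85, f(3)=-131, f(4)=-517, f(5)=-1427, f(6)=-4405, f(7)=-13091, f(8)=-39397, f(9)=-118067, f(10)=-354325, f(11)=-1062851, f(12)=-3188677, f(13)=-9565907, f(14)=-28697845, f(15)=-86093411, f(16)=-258280357, f(17)=-774840947; answer -774840947
Step 2: A1 = -774840947; m = 6; total draws C(10,2) = 45; favorable C(6,1)*C(4,1) = 24; P = 8/15; answer 8/15

8/15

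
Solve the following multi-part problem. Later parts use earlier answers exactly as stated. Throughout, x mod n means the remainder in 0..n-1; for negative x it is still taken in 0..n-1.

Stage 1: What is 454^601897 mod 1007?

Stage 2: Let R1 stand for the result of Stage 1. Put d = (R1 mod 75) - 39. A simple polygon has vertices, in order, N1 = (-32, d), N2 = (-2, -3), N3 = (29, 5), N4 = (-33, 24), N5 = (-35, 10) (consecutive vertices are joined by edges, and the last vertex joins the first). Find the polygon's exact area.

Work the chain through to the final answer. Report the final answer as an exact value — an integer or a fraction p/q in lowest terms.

Stage 1: squarings mod 1007: 454^1=454, 454^2=688, 454^4=54, 454^8=902, 454^16=955, 454^32=690, 454^64=796, 454^128=213, 454^256=54, 454^512=902, 454^1024=955, 454^2048=690, 454^4096=796, 454^8192=213, 454^16384=54, 454^32768=902, 454^65536=955, 454^131072=690, 454^262144=796, 454^524288=213; 454^601897 = 454^1 * 454^8 * 454^32 * 454^256 * 454^512 * 454^1024 * 454^2048 * 454^8192 * 454^65536 * 454^524288 = 719 (mod 1007); answer 719
Stage 2: R1 = 719; d = 5; cross terms: (-32*-3 - -2*5)=106, (-2*5 - 29*-3)=77, (29*24 - -33*5)=861, (-33*10 - -35*24)=510, (-35*5 - -32*10)=145; twice the area = |1699| = 1699; area = 1699/2; answer 1699/2

1699/2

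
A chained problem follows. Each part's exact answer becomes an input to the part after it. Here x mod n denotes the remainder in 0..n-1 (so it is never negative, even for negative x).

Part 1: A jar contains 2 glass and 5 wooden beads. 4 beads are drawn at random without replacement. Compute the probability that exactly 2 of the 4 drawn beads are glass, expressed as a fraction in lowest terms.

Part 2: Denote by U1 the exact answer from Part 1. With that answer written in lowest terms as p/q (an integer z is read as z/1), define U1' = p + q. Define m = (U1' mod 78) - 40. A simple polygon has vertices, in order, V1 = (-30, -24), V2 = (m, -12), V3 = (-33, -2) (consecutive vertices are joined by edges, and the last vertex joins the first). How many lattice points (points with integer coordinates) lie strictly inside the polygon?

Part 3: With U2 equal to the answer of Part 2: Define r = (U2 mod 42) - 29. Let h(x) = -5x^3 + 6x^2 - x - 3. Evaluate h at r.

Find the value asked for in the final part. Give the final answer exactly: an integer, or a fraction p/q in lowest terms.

64029

Part 1: total draws C(7,4) = 35; favorable C(2,2)*C(5,2) = 10; P = 2/7; answer 2/7
Part 2: U1 = 2/7; threaded value p + q = 9; m = -31; cross terms: (-30*-12 - -31*-24)=-384, (-31*-2 - -33*-12)=-334, (-33*-24 - -30*-2)=732; twice the area = |14| = 14; area = 7; boundary points = 1 + 2 + 1 = 4; strictly interior points = area - boundary/2 + 1 = 6; answer 6
Part 3: U2 = 6; r = -23; -5*(-23)^3 + 6*(-23)^2 - 1*(-23)^1 - 3 = (60835) + (3174) + (23) + (-3) = 64029; answer 64029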